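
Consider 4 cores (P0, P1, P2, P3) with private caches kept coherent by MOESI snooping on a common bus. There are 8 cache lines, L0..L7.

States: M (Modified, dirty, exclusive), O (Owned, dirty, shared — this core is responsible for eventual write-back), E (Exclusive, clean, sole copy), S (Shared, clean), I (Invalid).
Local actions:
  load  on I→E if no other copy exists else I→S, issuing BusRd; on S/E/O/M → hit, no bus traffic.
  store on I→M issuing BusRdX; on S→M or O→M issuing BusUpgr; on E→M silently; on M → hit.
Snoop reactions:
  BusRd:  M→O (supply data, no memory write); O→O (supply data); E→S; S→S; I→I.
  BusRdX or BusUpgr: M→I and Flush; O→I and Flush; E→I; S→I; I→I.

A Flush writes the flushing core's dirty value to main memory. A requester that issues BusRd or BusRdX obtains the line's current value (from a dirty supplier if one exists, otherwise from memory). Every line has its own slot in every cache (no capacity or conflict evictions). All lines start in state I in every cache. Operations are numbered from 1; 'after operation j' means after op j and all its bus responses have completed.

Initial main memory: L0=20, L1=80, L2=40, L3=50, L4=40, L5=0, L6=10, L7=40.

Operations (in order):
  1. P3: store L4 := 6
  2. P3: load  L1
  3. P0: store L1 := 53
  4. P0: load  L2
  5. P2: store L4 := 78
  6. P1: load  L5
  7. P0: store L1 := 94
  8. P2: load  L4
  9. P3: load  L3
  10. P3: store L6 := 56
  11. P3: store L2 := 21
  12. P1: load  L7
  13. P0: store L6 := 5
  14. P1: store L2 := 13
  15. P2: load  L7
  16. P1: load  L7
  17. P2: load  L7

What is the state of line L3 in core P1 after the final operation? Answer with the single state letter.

state = I

[1] P3: store L4 := 6 | P0:I, P1:I, P2:I, P3:M(6) | bus: BusRdX
[2] P3: load  L1 | P0:I, P1:I, P2:I, P3:E(80) | bus: BusRd
[3] P0: store L1 := 53 | P0:M(53), P1:I, P2:I, P3:I | bus: BusRdX
[4] P0: load  L2 | P0:E(40), P1:I, P2:I, P3:I | bus: BusRd
[5] P2: store L4 := 78 | P0:I, P1:I, P2:M(78), P3:I | bus: BusRdX,Flush
[6] P1: load  L5 | P0:I, P1:E(0), P2:I, P3:I | bus: BusRd
[7] P0: store L1 := 94 | P0:M(94), P1:I, P2:I, P3:I | bus: none
[8] P2: load  L4 | P0:I, P1:I, P2:M(78), P3:I | bus: none
[9] P3: load  L3 | P0:I, P1:I, P2:I, P3:E(50) | bus: BusRd
[10] P3: store L6 := 56 | P0:I, P1:I, P2:I, P3:M(56) | bus: BusRdX
[11] P3: store L2 := 21 | P0:I, P1:I, P2:I, P3:M(21) | bus: BusRdX
[12] P1: load  L7 | P0:I, P1:E(40), P2:I, P3:I | bus: BusRd
[13] P0: store L6 := 5 | P0:M(5), P1:I, P2:I, P3:I | bus: BusRdX,Flush
[14] P1: store L2 := 13 | P0:I, P1:M(13), P2:I, P3:I | bus: BusRdX,Flush
[15] P2: load  L7 | P0:I, P1:S(40), P2:S(40), P3:I | bus: BusRd
[16] P1: load  L7 | P0:I, P1:S(40), P2:S(40), P3:I | bus: none
[17] P2: load  L7 | P0:I, P1:S(40), P2:S(40), P3:I | bus: none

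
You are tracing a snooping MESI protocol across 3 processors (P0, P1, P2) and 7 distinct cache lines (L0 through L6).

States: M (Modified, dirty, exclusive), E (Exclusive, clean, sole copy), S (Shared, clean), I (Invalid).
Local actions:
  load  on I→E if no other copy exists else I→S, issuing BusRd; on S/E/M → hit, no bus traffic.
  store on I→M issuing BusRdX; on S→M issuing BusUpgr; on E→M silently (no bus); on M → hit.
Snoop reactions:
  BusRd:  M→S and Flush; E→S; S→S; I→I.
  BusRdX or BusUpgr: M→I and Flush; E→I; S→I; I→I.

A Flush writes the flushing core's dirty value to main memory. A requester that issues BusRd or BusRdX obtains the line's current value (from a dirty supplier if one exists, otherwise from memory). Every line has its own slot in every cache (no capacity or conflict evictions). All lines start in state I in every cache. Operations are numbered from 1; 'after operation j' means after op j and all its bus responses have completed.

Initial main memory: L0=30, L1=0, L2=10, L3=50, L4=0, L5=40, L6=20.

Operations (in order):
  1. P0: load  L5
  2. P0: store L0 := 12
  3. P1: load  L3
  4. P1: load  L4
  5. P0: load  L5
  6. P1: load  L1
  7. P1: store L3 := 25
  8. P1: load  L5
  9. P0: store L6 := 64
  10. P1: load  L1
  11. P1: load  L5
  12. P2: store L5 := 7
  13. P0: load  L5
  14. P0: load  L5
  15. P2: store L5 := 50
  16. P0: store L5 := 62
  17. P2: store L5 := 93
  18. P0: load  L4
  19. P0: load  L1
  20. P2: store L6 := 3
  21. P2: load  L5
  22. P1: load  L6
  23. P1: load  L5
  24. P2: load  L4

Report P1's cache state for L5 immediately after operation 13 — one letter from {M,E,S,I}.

  op1 P0: load  L5 → E/I/I on L5; bus BusRd; mem=40
  op2 P0: store L0 := 12 → M/I/I on L0; bus BusRdX; mem=30
  op3 P1: load  L3 → I/E/I on L3; bus BusRd; mem=50
  op4 P1: load  L4 → I/E/I on L4; bus BusRd; mem=0
  op5 P0: load  L5 → E/I/I on L5; bus (none); mem=40
  op6 P1: load  L1 → I/E/I on L1; bus BusRd; mem=0
  op7 P1: store L3 := 25 → I/M/I on L3; bus (none); mem=50
  op8 P1: load  L5 → S/S/I on L5; bus BusRd; mem=40
  op9 P0: store L6 := 64 → M/I/I on L6; bus BusRdX; mem=20
  op10 P1: load  L1 → I/E/I on L1; bus (none); mem=0
  op11 P1: load  L5 → S/S/I on L5; bus (none); mem=40
  op12 P2: store L5 := 7 → I/I/M on L5; bus BusRdX; mem=40
  op13 P0: load  L5 → S/I/S on L5; bus BusRd Flush; mem=7
  op14 P0: load  L5 → S/I/S on L5; bus (none); mem=7
  op15 P2: store L5 := 50 → I/I/M on L5; bus BusUpgr; mem=7
  op16 P0: store L5 := 62 → M/I/I on L5; bus BusRdX Flush; mem=50
  op17 P2: store L5 := 93 → I/I/M on L5; bus BusRdX Flush; mem=62
  op18 P0: load  L4 → S/S/I on L4; bus BusRd; mem=0
  op19 P0: load  L1 → S/S/I on L1; bus BusRd; mem=0
  op20 P2: store L6 := 3 → I/I/M on L6; bus BusRdX Flush; mem=64
  op21 P2: load  L5 → I/I/M on L5; bus (none); mem=62
  op22 P1: load  L6 → I/S/S on L6; bus BusRd Flush; mem=3
  op23 P1: load  L5 → I/S/S on L5; bus BusRd Flush; mem=93
  op24 P2: load  L4 → S/S/S on L4; bus BusRd; mem=0

state = I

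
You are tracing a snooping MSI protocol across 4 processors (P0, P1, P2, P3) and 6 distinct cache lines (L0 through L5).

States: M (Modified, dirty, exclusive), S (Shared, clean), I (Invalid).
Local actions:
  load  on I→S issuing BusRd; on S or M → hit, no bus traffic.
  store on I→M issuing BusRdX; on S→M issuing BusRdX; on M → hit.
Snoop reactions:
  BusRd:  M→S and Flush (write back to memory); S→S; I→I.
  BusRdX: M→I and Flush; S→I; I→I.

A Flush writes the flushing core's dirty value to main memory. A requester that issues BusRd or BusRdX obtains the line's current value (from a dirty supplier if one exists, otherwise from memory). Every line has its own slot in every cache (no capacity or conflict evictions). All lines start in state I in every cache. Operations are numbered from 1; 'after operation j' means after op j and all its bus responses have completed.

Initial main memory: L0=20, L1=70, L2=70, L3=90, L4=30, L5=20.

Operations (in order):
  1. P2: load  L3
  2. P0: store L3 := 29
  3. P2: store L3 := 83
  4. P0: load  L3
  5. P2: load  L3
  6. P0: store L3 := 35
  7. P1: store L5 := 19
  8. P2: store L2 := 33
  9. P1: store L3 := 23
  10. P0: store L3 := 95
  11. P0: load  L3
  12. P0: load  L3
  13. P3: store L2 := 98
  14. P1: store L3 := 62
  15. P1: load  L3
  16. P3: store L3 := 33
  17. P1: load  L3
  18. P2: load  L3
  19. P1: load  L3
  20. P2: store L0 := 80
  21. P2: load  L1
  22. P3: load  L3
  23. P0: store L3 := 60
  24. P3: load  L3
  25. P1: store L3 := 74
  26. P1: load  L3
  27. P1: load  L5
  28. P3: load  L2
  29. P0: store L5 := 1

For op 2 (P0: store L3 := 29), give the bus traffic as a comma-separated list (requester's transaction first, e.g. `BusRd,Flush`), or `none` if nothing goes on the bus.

1. P2: load  L3  bus=[BusRd]  L3: P0=I P1=I P2=S P3=I  mem[L3]=90
2. P0: store L3 := 29  bus=[BusRdX]  L3: P0=M P1=I P2=I P3=I  mem[L3]=90
3. P2: store L3 := 83  bus=[BusRdX,Flush]  L3: P0=I P1=I P2=M P3=I  mem[L3]=29
4. P0: load  L3  bus=[BusRd,Flush]  L3: P0=S P1=I P2=S P3=I  mem[L3]=83
5. P2: load  L3  bus=[-]  L3: P0=S P1=I P2=S P3=I  mem[L3]=83
6. P0: store L3 := 35  bus=[BusRdX]  L3: P0=M P1=I P2=I P3=I  mem[L3]=83
7. P1: store L5 := 19  bus=[BusRdX]  L5: P0=I P1=M P2=I P3=I  mem[L5]=20
8. P2: store L2 := 33  bus=[BusRdX]  L2: P0=I P1=I P2=M P3=I  mem[L2]=70
9. P1: store L3 := 23  bus=[BusRdX,Flush]  L3: P0=I P1=M P2=I P3=I  mem[L3]=35
10. P0: store L3 := 95  bus=[BusRdX,Flush]  L3: P0=M P1=I P2=I P3=I  mem[L3]=23
11. P0: load  L3  bus=[-]  L3: P0=M P1=I P2=I P3=I  mem[L3]=23
12. P0: load  L3  bus=[-]  L3: P0=M P1=I P2=I P3=I  mem[L3]=23
13. P3: store L2 := 98  bus=[BusRdX,Flush]  L2: P0=I P1=I P2=I P3=M  mem[L2]=33
14. P1: store L3 := 62  bus=[BusRdX,Flush]  L3: P0=I P1=M P2=I P3=I  mem[L3]=95
15. P1: load  L3  bus=[-]  L3: P0=I P1=M P2=I P3=I  mem[L3]=95
16. P3: store L3 := 33  bus=[BusRdX,Flush]  L3: P0=I P1=I P2=I P3=M  mem[L3]=62
17. P1: load  L3  bus=[BusRd,Flush]  L3: P0=I P1=S P2=I P3=S  mem[L3]=33
18. P2: load  L3  bus=[BusRd]  L3: P0=I P1=S P2=S P3=S  mem[L3]=33
19. P1: load  L3  bus=[-]  L3: P0=I P1=S P2=S P3=S  mem[L3]=33
20. P2: store L0 := 80  bus=[BusRdX]  L0: P0=I P1=I P2=M P3=I  mem[L0]=20
21. P2: load  L1  bus=[BusRd]  L1: P0=I P1=I P2=S P3=I  mem[L1]=70
22. P3: load  L3  bus=[-]  L3: P0=I P1=S P2=S P3=S  mem[L3]=33
23. P0: store L3 := 60  bus=[BusRdX]  L3: P0=M P1=I P2=I P3=I  mem[L3]=33
24. P3: load  L3  bus=[BusRd,Flush]  L3: P0=S P1=I P2=I P3=S  mem[L3]=60
25. P1: store L3 := 74  bus=[BusRdX]  L3: P0=I P1=M P2=I P3=I  mem[L3]=60
26. P1: load  L3  bus=[-]  L3: P0=I P1=M P2=I P3=I  mem[L3]=60
27. P1: load  L5  bus=[-]  L5: P0=I P1=M P2=I P3=I  mem[L5]=20
28. P3: load  L2  bus=[-]  L2: P0=I P1=I P2=I P3=M  mem[L2]=33
29. P0: store L5 := 1  bus=[BusRdX,Flush]  L5: P0=M P1=I P2=I P3=I  mem[L5]=19

bus = BusRdX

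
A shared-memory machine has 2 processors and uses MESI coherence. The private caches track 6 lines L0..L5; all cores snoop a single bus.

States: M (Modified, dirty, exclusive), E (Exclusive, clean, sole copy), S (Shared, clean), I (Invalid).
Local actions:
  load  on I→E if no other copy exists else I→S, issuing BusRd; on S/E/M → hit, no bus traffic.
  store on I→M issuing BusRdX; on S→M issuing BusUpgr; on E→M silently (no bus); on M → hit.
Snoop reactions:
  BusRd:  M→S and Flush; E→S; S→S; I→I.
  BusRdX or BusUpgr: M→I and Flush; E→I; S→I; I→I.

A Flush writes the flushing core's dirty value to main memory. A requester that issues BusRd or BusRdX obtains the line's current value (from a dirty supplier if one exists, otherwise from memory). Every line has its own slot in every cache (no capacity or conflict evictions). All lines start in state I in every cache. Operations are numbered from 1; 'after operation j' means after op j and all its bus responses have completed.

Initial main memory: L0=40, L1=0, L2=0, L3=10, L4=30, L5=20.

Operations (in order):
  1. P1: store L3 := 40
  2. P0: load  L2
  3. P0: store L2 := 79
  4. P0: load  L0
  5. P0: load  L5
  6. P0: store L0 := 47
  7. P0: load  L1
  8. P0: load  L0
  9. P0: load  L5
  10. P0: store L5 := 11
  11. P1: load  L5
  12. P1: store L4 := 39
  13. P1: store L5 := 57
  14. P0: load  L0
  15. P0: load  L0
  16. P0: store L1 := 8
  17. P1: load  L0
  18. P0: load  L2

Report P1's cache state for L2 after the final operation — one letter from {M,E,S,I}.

state = I

[1] P1: store L3 := 40 | P0:I, P1:M(40) | bus: BusRdX
[2] P0: load  L2 | P0:E(0), P1:I | bus: BusRd
[3] P0: store L2 := 79 | P0:M(79), P1:I | bus: none
[4] P0: load  L0 | P0:E(40), P1:I | bus: BusRd
[5] P0: load  L5 | P0:E(20), P1:I | bus: BusRd
[6] P0: store L0 := 47 | P0:M(47), P1:I | bus: none
[7] P0: load  L1 | P0:E(0), P1:I | bus: BusRd
[8] P0: load  L0 | P0:M(47), P1:I | bus: none
[9] P0: load  L5 | P0:E(20), P1:I | bus: none
[10] P0: store L5 := 11 | P0:M(11), P1:I | bus: none
[11] P1: load  L5 | P0:S(11), P1:S(11) | bus: BusRd,Flush
[12] P1: store L4 := 39 | P0:I, P1:M(39) | bus: BusRdX
[13] P1: store L5 := 57 | P0:I, P1:M(57) | bus: BusUpgr
[14] P0: load  L0 | P0:M(47), P1:I | bus: none
[15] P0: load  L0 | P0:M(47), P1:I | bus: none
[16] P0: store L1 := 8 | P0:M(8), P1:I | bus: none
[17] P1: load  L0 | P0:S(47), P1:S(47) | bus: BusRd,Flush
[18] P0: load  L2 | P0:M(79), P1:I | bus: none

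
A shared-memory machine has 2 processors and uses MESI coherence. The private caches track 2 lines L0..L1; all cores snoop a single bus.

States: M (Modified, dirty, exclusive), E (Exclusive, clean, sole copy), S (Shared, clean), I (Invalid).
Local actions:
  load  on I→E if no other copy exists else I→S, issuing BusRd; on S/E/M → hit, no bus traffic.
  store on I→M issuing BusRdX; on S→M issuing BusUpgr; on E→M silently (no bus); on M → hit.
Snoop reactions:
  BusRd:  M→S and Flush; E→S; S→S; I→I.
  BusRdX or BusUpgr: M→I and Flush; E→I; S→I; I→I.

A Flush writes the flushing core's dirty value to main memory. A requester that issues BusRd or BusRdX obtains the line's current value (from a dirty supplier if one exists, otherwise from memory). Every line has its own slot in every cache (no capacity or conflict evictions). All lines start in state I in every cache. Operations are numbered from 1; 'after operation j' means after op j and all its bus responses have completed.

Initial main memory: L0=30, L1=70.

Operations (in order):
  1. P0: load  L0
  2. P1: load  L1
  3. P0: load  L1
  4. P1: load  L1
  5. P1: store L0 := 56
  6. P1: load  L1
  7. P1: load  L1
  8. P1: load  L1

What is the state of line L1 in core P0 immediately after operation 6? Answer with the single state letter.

[1] P0: load  L0 | P0:E(30), P1:I | bus: BusRd
[2] P1: load  L1 | P0:I, P1:E(70) | bus: BusRd
[3] P0: load  L1 | P0:S(70), P1:S(70) | bus: BusRd
[4] P1: load  L1 | P0:S(70), P1:S(70) | bus: none
[5] P1: store L0 := 56 | P0:I, P1:M(56) | bus: BusRdX
[6] P1: load  L1 | P0:S(70), P1:S(70) | bus: none
[7] P1: load  L1 | P0:S(70), P1:S(70) | bus: none
[8] P1: load  L1 | P0:S(70), P1:S(70) | bus: none

state = S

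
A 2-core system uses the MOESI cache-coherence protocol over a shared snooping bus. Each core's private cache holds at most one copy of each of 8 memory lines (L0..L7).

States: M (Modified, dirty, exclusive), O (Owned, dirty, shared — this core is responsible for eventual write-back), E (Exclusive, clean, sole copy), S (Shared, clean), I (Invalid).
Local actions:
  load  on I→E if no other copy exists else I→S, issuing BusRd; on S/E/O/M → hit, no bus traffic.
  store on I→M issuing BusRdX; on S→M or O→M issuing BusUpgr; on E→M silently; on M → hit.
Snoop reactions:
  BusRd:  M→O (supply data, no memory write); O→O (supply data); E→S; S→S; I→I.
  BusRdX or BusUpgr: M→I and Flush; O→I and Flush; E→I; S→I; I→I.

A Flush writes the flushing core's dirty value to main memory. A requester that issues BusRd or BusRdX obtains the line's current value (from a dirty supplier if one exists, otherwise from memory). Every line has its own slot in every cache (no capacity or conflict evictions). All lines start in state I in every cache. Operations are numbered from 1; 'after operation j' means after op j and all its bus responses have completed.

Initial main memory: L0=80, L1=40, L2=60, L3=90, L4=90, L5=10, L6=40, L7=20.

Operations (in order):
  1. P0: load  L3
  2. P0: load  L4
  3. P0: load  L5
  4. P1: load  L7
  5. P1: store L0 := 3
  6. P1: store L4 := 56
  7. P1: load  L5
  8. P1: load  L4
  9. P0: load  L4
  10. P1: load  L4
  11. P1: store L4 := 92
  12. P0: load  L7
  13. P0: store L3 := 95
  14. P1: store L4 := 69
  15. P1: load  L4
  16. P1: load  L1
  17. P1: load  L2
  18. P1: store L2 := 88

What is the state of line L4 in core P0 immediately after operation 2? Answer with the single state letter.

1. P0: load  L3  bus=[BusRd]  L3: P0=E P1=I  mem[L3]=90
2. P0: load  L4  bus=[BusRd]  L4: P0=E P1=I  mem[L4]=90
3. P0: load  L5  bus=[BusRd]  L5: P0=E P1=I  mem[L5]=10
4. P1: load  L7  bus=[BusRd]  L7: P0=I P1=E  mem[L7]=20
5. P1: store L0 := 3  bus=[BusRdX]  L0: P0=I P1=M  mem[L0]=80
6. P1: store L4 := 56  bus=[BusRdX]  L4: P0=I P1=M  mem[L4]=90
7. P1: load  L5  bus=[BusRd]  L5: P0=S P1=S  mem[L5]=10
8. P1: load  L4  bus=[-]  L4: P0=I P1=M  mem[L4]=90
9. P0: load  L4  bus=[BusRd]  L4: P0=S P1=O  mem[L4]=90
10. P1: load  L4  bus=[-]  L4: P0=S P1=O  mem[L4]=90
11. P1: store L4 := 92  bus=[BusUpgr]  L4: P0=I P1=M  mem[L4]=90
12. P0: load  L7  bus=[BusRd]  L7: P0=S P1=S  mem[L7]=20
13. P0: store L3 := 95  bus=[-]  L3: P0=M P1=I  mem[L3]=90
14. P1: store L4 := 69  bus=[-]  L4: P0=I P1=M  mem[L4]=90
15. P1: load  L4  bus=[-]  L4: P0=I P1=M  mem[L4]=90
16. P1: load  L1  bus=[BusRd]  L1: P0=I P1=E  mem[L1]=40
17. P1: load  L2  bus=[BusRd]  L2: P0=I P1=E  mem[L2]=60
18. P1: store L2 := 88  bus=[-]  L2: P0=I P1=M  mem[L2]=60

state = E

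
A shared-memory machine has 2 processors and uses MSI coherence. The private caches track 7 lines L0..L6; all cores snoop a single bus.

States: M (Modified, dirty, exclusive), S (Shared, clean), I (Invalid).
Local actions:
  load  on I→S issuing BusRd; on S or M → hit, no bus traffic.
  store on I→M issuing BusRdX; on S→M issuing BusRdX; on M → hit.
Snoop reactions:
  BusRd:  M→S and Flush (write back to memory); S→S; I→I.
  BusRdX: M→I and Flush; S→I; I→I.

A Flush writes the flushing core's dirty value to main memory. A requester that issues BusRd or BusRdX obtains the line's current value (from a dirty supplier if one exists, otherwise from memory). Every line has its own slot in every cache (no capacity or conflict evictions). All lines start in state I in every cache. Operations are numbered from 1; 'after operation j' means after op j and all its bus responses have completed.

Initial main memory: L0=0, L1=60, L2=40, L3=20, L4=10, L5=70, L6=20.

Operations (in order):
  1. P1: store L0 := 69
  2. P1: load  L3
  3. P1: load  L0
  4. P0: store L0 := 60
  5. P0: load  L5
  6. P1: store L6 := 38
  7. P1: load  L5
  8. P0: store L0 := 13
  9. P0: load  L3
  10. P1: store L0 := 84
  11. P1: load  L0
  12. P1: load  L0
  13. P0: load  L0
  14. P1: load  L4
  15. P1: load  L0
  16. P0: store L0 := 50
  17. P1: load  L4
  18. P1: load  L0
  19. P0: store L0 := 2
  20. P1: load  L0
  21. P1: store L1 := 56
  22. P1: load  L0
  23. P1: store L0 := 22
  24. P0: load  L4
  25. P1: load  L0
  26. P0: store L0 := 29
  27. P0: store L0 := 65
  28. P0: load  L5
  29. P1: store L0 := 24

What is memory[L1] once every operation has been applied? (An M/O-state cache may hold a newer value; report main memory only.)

memory[L1] = 60

step 1: P1: store L0 := 69  ⟶  IM  (L0)  txn=BusRdX  M[L0]=0
step 2: P1: load  L3  ⟶  IS  (L3)  txn=BusRd  M[L3]=20
step 3: P1: load  L0  ⟶  IM  (L0)  txn=∅  M[L0]=0
step 4: P0: store L0 := 60  ⟶  MI  (L0)  txn=BusRdX+Flush  M[L0]=69
step 5: P0: load  L5  ⟶  SI  (L5)  txn=BusRd  M[L5]=70
step 6: P1: store L6 := 38  ⟶  IM  (L6)  txn=BusRdX  M[L6]=20
step 7: P1: load  L5  ⟶  SS  (L5)  txn=BusRd  M[L5]=70
step 8: P0: store L0 := 13  ⟶  MI  (L0)  txn=∅  M[L0]=69
step 9: P0: load  L3  ⟶  SS  (L3)  txn=BusRd  M[L3]=20
step 10: P1: store L0 := 84  ⟶  IM  (L0)  txn=BusRdX+Flush  M[L0]=13
step 11: P1: load  L0  ⟶  IM  (L0)  txn=∅  M[L0]=13
step 12: P1: load  L0  ⟶  IM  (L0)  txn=∅  M[L0]=13
step 13: P0: load  L0  ⟶  SS  (L0)  txn=BusRd+Flush  M[L0]=84
step 14: P1: load  L4  ⟶  IS  (L4)  txn=BusRd  M[L4]=10
step 15: P1: load  L0  ⟶  SS  (L0)  txn=∅  M[L0]=84
step 16: P0: store L0 := 50  ⟶  MI  (L0)  txn=BusRdX  M[L0]=84
step 17: P1: load  L4  ⟶  IS  (L4)  txn=∅  M[L4]=10
step 18: P1: load  L0  ⟶  SS  (L0)  txn=BusRd+Flush  M[L0]=50
step 19: P0: store L0 := 2  ⟶  MI  (L0)  txn=BusRdX  M[L0]=50
step 20: P1: load  L0  ⟶  SS  (L0)  txn=BusRd+Flush  M[L0]=2
step 21: P1: store L1 := 56  ⟶  IM  (L1)  txn=BusRdX  M[L1]=60
step 22: P1: load  L0  ⟶  SS  (L0)  txn=∅  M[L0]=2
step 23: P1: store L0 := 22  ⟶  IM  (L0)  txn=BusRdX  M[L0]=2
step 24: P0: load  L4  ⟶  SS  (L4)  txn=BusRd  M[L4]=10
step 25: P1: load  L0  ⟶  IM  (L0)  txn=∅  M[L0]=2
step 26: P0: store L0 := 29  ⟶  MI  (L0)  txn=BusRdX+Flush  M[L0]=22
step 27: P0: store L0 := 65  ⟶  MI  (L0)  txn=∅  M[L0]=22
step 28: P0: load  L5  ⟶  SS  (L5)  txn=∅  M[L5]=70
step 29: P1: store L0 := 24  ⟶  IM  (L0)  txn=BusRdX+Flush  M[L0]=65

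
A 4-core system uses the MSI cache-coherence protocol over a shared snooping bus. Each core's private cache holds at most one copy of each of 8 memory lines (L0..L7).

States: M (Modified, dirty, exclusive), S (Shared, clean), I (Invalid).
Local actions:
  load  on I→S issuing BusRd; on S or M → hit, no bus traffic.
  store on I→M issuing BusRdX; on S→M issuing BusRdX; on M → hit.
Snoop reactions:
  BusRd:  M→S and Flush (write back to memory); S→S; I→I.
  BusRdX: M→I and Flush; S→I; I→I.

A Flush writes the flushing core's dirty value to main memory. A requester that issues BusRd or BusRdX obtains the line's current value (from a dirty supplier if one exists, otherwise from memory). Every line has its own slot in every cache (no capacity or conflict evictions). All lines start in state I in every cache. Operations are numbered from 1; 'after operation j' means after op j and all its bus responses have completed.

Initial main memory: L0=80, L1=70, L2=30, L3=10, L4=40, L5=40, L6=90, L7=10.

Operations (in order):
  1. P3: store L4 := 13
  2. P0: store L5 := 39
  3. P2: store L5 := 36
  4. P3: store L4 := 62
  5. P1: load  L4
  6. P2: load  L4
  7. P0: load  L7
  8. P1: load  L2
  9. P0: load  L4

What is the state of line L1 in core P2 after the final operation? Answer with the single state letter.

state = I

[1] P3: store L4 := 13 | P0:I, P1:I, P2:I, P3:M(13) | bus: BusRdX
[2] P0: store L5 := 39 | P0:M(39), P1:I, P2:I, P3:I | bus: BusRdX
[3] P2: store L5 := 36 | P0:I, P1:I, P2:M(36), P3:I | bus: BusRdX,Flush
[4] P3: store L4 := 62 | P0:I, P1:I, P2:I, P3:M(62) | bus: none
[5] P1: load  L4 | P0:I, P1:S(62), P2:I, P3:S(62) | bus: BusRd,Flush
[6] P2: load  L4 | P0:I, P1:S(62), P2:S(62), P3:S(62) | bus: BusRd
[7] P0: load  L7 | P0:S(10), P1:I, P2:I, P3:I | bus: BusRd
[8] P1: load  L2 | P0:I, P1:S(30), P2:I, P3:I | bus: BusRd
[9] P0: load  L4 | P0:S(62), P1:S(62), P2:S(62), P3:S(62) | bus: BusRd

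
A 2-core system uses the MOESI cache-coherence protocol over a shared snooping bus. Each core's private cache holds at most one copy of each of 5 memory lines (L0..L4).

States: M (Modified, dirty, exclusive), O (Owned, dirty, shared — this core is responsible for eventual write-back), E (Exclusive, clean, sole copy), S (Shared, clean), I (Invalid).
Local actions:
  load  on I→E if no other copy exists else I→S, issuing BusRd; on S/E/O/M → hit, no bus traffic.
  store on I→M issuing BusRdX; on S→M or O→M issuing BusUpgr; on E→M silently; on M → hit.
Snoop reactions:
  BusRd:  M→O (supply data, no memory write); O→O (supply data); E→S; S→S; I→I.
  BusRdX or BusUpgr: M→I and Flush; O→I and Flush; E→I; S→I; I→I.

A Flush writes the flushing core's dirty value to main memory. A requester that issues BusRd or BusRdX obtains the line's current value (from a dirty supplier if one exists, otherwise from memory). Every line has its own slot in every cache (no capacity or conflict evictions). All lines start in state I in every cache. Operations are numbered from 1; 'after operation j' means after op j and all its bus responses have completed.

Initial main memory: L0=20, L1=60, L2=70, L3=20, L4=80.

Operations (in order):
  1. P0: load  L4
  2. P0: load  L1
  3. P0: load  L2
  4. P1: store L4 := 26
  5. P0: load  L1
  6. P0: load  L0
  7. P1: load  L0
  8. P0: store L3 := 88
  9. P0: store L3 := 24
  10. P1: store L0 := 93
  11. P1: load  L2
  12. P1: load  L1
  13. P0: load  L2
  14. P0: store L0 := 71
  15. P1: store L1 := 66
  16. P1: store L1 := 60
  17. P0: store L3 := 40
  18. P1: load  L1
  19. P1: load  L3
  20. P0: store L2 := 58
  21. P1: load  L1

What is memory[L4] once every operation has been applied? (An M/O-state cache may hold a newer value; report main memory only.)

step 1: P0: load  L4  ⟶  EI  (L4)  txn=BusRd  M[L4]=80
step 2: P0: load  L1  ⟶  EI  (L1)  txn=BusRd  M[L1]=60
step 3: P0: load  L2  ⟶  EI  (L2)  txn=BusRd  M[L2]=70
step 4: P1: store L4 := 26  ⟶  IM  (L4)  txn=BusRdX  M[L4]=80
step 5: P0: load  L1  ⟶  EI  (L1)  txn=∅  M[L1]=60
step 6: P0: load  L0  ⟶  EI  (L0)  txn=BusRd  M[L0]=20
step 7: P1: load  L0  ⟶  SS  (L0)  txn=BusRd  M[L0]=20
step 8: P0: store L3 := 88  ⟶  MI  (L3)  txn=BusRdX  M[L3]=20
step 9: P0: store L3 := 24  ⟶  MI  (L3)  txn=∅  M[L3]=20
step 10: P1: store L0 := 93  ⟶  IM  (L0)  txn=BusUpgr  M[L0]=20
step 11: P1: load  L2  ⟶  SS  (L2)  txn=BusRd  M[L2]=70
step 12: P1: load  L1  ⟶  SS  (L1)  txn=BusRd  M[L1]=60
step 13: P0: load  L2  ⟶  SS  (L2)  txn=∅  M[L2]=70
step 14: P0: store L0 := 71  ⟶  MI  (L0)  txn=BusRdX+Flush  M[L0]=93
step 15: P1: store L1 := 66  ⟶  IM  (L1)  txn=BusUpgr  M[L1]=60
step 16: P1: store L1 := 60  ⟶  IM  (L1)  txn=∅  M[L1]=60
step 17: P0: store L3 := 40  ⟶  MI  (L3)  txn=∅  M[L3]=20
step 18: P1: load  L1  ⟶  IM  (L1)  txn=∅  M[L1]=60
step 19: P1: load  L3  ⟶  OS  (L3)  txn=BusRd  M[L3]=20
step 20: P0: store L2 := 58  ⟶  MI  (L2)  txn=BusUpgr  M[L2]=70
step 21: P1: load  L1  ⟶  IM  (L1)  txn=∅  M[L1]=60

memory[L4] = 80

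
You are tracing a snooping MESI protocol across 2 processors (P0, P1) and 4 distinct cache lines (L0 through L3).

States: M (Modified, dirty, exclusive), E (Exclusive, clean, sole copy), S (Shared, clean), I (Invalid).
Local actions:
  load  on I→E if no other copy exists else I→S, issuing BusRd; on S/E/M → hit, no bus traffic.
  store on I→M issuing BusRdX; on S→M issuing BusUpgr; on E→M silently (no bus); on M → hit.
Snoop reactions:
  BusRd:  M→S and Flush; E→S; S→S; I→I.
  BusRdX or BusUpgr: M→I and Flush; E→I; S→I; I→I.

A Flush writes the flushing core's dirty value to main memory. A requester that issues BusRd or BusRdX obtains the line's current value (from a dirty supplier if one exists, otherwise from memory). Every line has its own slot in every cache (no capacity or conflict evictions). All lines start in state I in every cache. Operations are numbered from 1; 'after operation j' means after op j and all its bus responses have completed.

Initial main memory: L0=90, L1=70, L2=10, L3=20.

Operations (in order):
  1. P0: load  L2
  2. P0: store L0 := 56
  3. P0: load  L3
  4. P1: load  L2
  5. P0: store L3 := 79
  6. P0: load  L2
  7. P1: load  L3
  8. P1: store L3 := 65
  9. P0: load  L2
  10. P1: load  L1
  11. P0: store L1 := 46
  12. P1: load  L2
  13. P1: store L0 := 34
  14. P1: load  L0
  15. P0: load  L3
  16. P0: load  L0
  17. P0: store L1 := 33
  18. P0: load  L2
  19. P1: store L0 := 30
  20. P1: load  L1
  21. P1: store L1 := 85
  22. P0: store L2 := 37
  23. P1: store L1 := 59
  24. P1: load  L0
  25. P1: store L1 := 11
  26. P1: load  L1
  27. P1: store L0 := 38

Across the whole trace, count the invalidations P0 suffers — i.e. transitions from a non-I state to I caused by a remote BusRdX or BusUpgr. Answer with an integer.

1. P0: load  L2  bus=[BusRd]  L2: P0=E P1=I  mem[L2]=10
2. P0: store L0 := 56  bus=[BusRdX]  L0: P0=M P1=I  mem[L0]=90
3. P0: load  L3  bus=[BusRd]  L3: P0=E P1=I  mem[L3]=20
4. P1: load  L2  bus=[BusRd]  L2: P0=S P1=S  mem[L2]=10
5. P0: store L3 := 79  bus=[-]  L3: P0=M P1=I  mem[L3]=20
6. P0: load  L2  bus=[-]  L2: P0=S P1=S  mem[L2]=10
7. P1: load  L3  bus=[BusRd,Flush]  L3: P0=S P1=S  mem[L3]=79
8. P1: store L3 := 65  bus=[BusUpgr]  L3: P0=I P1=M  mem[L3]=79
9. P0: load  L2  bus=[-]  L2: P0=S P1=S  mem[L2]=10
10. P1: load  L1  bus=[BusRd]  L1: P0=I P1=E  mem[L1]=70
11. P0: store L1 := 46  bus=[BusRdX]  L1: P0=M P1=I  mem[L1]=70
12. P1: load  L2  bus=[-]  L2: P0=S P1=S  mem[L2]=10
13. P1: store L0 := 34  bus=[BusRdX,Flush]  L0: P0=I P1=M  mem[L0]=56
14. P1: load  L0  bus=[-]  L0: P0=I P1=M  mem[L0]=56
15. P0: load  L3  bus=[BusRd,Flush]  L3: P0=S P1=S  mem[L3]=65
16. P0: load  L0  bus=[BusRd,Flush]  L0: P0=S P1=S  mem[L0]=34
17. P0: store L1 := 33  bus=[-]  L1: P0=M P1=I  mem[L1]=70
18. P0: load  L2  bus=[-]  L2: P0=S P1=S  mem[L2]=10
19. P1: store L0 := 30  bus=[BusUpgr]  L0: P0=I P1=M  mem[L0]=34
20. P1: load  L1  bus=[BusRd,Flush]  L1: P0=S P1=S  mem[L1]=33
21. P1: store L1 := 85  bus=[BusUpgr]  L1: P0=I P1=M  mem[L1]=33
22. P0: store L2 := 37  bus=[BusUpgr]  L2: P0=M P1=I  mem[L2]=10
23. P1: store L1 := 59  bus=[-]  L1: P0=I P1=M  mem[L1]=33
24. P1: load  L0  bus=[-]  L0: P0=I P1=M  mem[L0]=34
25. P1: store L1 := 11  bus=[-]  L1: P0=I P1=M  mem[L1]=33
26. P1: load  L1  bus=[-]  L1: P0=I P1=M  mem[L1]=33
27. P1: store L0 := 38  bus=[-]  L0: P0=I P1=M  mem[L0]=34

invalidations = 4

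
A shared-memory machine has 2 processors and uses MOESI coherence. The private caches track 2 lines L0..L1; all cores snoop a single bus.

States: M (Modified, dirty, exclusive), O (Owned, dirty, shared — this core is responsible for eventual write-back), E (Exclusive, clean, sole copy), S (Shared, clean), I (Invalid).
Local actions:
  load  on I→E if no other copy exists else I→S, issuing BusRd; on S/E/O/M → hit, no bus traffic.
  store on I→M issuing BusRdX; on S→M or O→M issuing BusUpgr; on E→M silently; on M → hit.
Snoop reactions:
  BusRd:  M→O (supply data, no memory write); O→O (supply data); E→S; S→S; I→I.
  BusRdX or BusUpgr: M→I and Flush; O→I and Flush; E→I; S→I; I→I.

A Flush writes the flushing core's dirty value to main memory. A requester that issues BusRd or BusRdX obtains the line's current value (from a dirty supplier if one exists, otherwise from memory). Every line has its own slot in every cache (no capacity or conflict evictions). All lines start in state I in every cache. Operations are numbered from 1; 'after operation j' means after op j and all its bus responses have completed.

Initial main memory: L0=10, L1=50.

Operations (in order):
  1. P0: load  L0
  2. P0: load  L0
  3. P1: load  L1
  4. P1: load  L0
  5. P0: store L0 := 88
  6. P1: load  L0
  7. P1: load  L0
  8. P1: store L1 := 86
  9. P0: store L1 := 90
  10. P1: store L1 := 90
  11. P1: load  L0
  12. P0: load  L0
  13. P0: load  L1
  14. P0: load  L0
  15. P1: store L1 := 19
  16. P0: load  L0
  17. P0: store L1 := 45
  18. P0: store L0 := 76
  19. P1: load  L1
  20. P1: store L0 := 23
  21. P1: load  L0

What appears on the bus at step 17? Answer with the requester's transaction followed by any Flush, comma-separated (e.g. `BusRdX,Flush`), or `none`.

bus = BusRdX,Flush

1. P0: load  L0  bus=[BusRd]  L0: P0=E P1=I  mem[L0]=10
2. P0: load  L0  bus=[-]  L0: P0=E P1=I  mem[L0]=10
3. P1: load  L1  bus=[BusRd]  L1: P0=I P1=E  mem[L1]=50
4. P1: load  L0  bus=[BusRd]  L0: P0=S P1=S  mem[L0]=10
5. P0: store L0 := 88  bus=[BusUpgr]  L0: P0=M P1=I  mem[L0]=10
6. P1: load  L0  bus=[BusRd]  L0: P0=O P1=S  mem[L0]=10
7. P1: load  L0  bus=[-]  L0: P0=O P1=S  mem[L0]=10
8. P1: store L1 := 86  bus=[-]  L1: P0=I P1=M  mem[L1]=50
9. P0: store L1 := 90  bus=[BusRdX,Flush]  L1: P0=M P1=I  mem[L1]=86
10. P1: store L1 := 90  bus=[BusRdX,Flush]  L1: P0=I P1=M  mem[L1]=90
11. P1: load  L0  bus=[-]  L0: P0=O P1=S  mem[L0]=10
12. P0: load  L0  bus=[-]  L0: P0=O P1=S  mem[L0]=10
13. P0: load  L1  bus=[BusRd]  L1: P0=S P1=O  mem[L1]=90
14. P0: load  L0  bus=[-]  L0: P0=O P1=S  mem[L0]=10
15. P1: store L1 := 19  bus=[BusUpgr]  L1: P0=I P1=M  mem[L1]=90
16. P0: load  L0  bus=[-]  L0: P0=O P1=S  mem[L0]=10
17. P0: store L1 := 45  bus=[BusRdX,Flush]  L1: P0=M P1=I  mem[L1]=19
18. P0: store L0 := 76  bus=[BusUpgr]  L0: P0=M P1=I  mem[L0]=10
19. P1: load  L1  bus=[BusRd]  L1: P0=O P1=S  mem[L1]=19
20. P1: store L0 := 23  bus=[BusRdX,Flush]  L0: P0=I P1=M  mem[L0]=76
21. P1: load  L0  bus=[-]  L0: P0=I P1=M  mem[L0]=76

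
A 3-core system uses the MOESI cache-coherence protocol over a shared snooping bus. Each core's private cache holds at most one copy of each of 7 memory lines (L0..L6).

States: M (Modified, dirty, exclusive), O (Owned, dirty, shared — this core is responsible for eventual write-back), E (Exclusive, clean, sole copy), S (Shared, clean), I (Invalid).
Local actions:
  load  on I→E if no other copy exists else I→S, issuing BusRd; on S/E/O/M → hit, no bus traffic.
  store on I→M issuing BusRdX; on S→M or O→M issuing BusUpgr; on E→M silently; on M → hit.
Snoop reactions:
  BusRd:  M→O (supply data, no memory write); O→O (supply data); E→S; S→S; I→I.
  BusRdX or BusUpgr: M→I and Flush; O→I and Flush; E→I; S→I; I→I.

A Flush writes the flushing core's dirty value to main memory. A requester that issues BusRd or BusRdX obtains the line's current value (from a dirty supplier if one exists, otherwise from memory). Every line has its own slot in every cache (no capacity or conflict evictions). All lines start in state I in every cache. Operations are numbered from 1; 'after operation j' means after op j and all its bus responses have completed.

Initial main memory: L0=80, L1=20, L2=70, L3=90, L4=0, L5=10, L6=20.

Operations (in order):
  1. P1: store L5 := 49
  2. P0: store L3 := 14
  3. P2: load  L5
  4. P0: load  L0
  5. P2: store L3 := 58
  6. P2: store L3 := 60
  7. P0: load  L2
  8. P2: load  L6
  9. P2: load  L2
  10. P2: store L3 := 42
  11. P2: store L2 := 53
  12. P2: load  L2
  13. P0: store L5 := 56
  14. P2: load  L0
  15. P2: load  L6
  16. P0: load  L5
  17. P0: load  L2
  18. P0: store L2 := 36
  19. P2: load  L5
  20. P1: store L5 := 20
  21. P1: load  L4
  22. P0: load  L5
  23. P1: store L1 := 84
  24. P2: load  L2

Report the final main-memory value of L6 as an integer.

memory[L6] = 20

[1] P1: store L5 := 49 | P0:I, P1:M(49), P2:I | bus: BusRdX
[2] P0: store L3 := 14 | P0:M(14), P1:I, P2:I | bus: BusRdX
[3] P2: load  L5 | P0:I, P1:O(49), P2:S(49) | bus: BusRd
[4] P0: load  L0 | P0:E(80), P1:I, P2:I | bus: BusRd
[5] P2: store L3 := 58 | P0:I, P1:I, P2:M(58) | bus: BusRdX,Flush
[6] P2: store L3 := 60 | P0:I, P1:I, P2:M(60) | bus: none
[7] P0: load  L2 | P0:E(70), P1:I, P2:I | bus: BusRd
[8] P2: load  L6 | P0:I, P1:I, P2:E(20) | bus: BusRd
[9] P2: load  L2 | P0:S(70), P1:I, P2:S(70) | bus: BusRd
[10] P2: store L3 := 42 | P0:I, P1:I, P2:M(42) | bus: none
[11] P2: store L2 := 53 | P0:I, P1:I, P2:M(53) | bus: BusUpgr
[12] P2: load  L2 | P0:I, P1:I, P2:M(53) | bus: none
[13] P0: store L5 := 56 | P0:M(56), P1:I, P2:I | bus: BusRdX,Flush
[14] P2: load  L0 | P0:S(80), P1:I, P2:S(80) | bus: BusRd
[15] P2: load  L6 | P0:I, P1:I, P2:E(20) | bus: none
[16] P0: load  L5 | P0:M(56), P1:I, P2:I | bus: none
[17] P0: load  L2 | P0:S(53), P1:I, P2:O(53) | bus: BusRd
[18] P0: store L2 := 36 | P0:M(36), P1:I, P2:I | bus: BusUpgr,Flush
[19] P2: load  L5 | P0:O(56), P1:I, P2:S(56) | bus: BusRd
[20] P1: store L5 := 20 | P0:I, P1:M(20), P2:I | bus: BusRdX,Flush
[21] P1: load  L4 | P0:I, P1:E(0), P2:I | bus: BusRd
[22] P0: load  L5 | P0:S(20), P1:O(20), P2:I | bus: BusRd
[23] P1: store L1 := 84 | P0:I, P1:M(84), P2:I | bus: BusRdX
[24] P2: load  L2 | P0:O(36), P1:I, P2:S(36) | bus: BusRd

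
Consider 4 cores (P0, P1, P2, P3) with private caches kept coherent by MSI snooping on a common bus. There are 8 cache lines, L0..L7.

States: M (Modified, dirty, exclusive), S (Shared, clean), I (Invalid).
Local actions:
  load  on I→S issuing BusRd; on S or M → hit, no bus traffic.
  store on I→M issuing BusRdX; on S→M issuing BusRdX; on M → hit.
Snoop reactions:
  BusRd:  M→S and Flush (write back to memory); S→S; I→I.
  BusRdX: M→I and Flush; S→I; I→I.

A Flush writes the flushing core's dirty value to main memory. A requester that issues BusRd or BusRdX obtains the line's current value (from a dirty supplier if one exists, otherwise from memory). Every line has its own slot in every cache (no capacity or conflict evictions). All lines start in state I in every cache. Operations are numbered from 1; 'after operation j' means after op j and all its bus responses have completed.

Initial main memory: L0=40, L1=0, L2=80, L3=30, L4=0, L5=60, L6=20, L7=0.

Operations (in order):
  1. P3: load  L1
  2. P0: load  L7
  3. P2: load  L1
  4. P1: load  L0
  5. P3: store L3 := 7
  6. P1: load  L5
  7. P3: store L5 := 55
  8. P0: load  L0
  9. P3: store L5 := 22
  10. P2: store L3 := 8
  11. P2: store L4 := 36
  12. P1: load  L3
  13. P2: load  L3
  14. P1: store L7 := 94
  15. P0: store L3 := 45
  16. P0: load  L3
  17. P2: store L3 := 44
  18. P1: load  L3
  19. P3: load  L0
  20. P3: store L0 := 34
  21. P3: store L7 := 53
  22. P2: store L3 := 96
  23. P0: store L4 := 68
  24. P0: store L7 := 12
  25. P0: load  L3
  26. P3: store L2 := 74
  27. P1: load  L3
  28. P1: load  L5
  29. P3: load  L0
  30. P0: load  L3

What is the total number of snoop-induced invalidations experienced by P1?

invalidations = 5

step 1: P3: load  L1  ⟶  IIIS  (L1)  txn=BusRd  M[L1]=0
step 2: P0: load  L7  ⟶  SIII  (L7)  txn=BusRd  M[L7]=0
step 3: P2: load  L1  ⟶  IISS  (L1)  txn=BusRd  M[L1]=0
step 4: P1: load  L0  ⟶  ISII  (L0)  txn=BusRd  M[L0]=40
step 5: P3: store L3 := 7  ⟶  IIIM  (L3)  txn=BusRdX  M[L3]=30
step 6: P1: load  L5  ⟶  ISII  (L5)  txn=BusRd  M[L5]=60
step 7: P3: store L5 := 55  ⟶  IIIM  (L5)  txn=BusRdX  M[L5]=60
step 8: P0: load  L0  ⟶  SSII  (L0)  txn=BusRd  M[L0]=40
step 9: P3: store L5 := 22  ⟶  IIIM  (L5)  txn=∅  M[L5]=60
step 10: P2: store L3 := 8  ⟶  IIMI  (L3)  txn=BusRdX+Flush  M[L3]=7
step 11: P2: store L4 := 36  ⟶  IIMI  (L4)  txn=BusRdX  M[L4]=0
step 12: P1: load  L3  ⟶  ISSI  (L3)  txn=BusRd+Flush  M[L3]=8
step 13: P2: load  L3  ⟶  ISSI  (L3)  txn=∅  M[L3]=8
step 14: P1: store L7 := 94  ⟶  IMII  (L7)  txn=BusRdX  M[L7]=0
step 15: P0: store L3 := 45  ⟶  MIII  (L3)  txn=BusRdX  M[L3]=8
step 16: P0: load  L3  ⟶  MIII  (L3)  txn=∅  M[L3]=8
step 17: P2: store L3 := 44  ⟶  IIMI  (L3)  txn=BusRdX+Flush  M[L3]=45
step 18: P1: load  L3  ⟶  ISSI  (L3)  txn=BusRd+Flush  M[L3]=44
step 19: P3: load  L0  ⟶  SSIS  (L0)  txn=BusRd  M[L0]=40
step 20: P3: store L0 := 34  ⟶  IIIM  (L0)  txn=BusRdX  M[L0]=40
step 21: P3: store L7 := 53  ⟶  IIIM  (L7)  txn=BusRdX+Flush  M[L7]=94
step 22: P2: store L3 := 96  ⟶  IIMI  (L3)  txn=BusRdX  M[L3]=44
step 23: P0: store L4 := 68  ⟶  MIII  (L4)  txn=BusRdX+Flush  M[L4]=36
step 24: P0: store L7 := 12  ⟶  MIII  (L7)  txn=BusRdX+Flush  M[L7]=53
step 25: P0: load  L3  ⟶  SISI  (L3)  txn=BusRd+Flush  M[L3]=96
step 26: P3: store L2 := 74  ⟶  IIIM  (L2)  txn=BusRdX  M[L2]=80
step 27: P1: load  L3  ⟶  SSSI  (L3)  txn=BusRd  M[L3]=96
step 28: P1: load  L5  ⟶  ISIS  (L5)  txn=BusRd+Flush  M[L5]=22
step 29: P3: load  L0  ⟶  IIIM  (L0)  txn=∅  M[L0]=40
step 30: P0: load  L3  ⟶  SSSI  (L3)  txn=∅  M[L3]=96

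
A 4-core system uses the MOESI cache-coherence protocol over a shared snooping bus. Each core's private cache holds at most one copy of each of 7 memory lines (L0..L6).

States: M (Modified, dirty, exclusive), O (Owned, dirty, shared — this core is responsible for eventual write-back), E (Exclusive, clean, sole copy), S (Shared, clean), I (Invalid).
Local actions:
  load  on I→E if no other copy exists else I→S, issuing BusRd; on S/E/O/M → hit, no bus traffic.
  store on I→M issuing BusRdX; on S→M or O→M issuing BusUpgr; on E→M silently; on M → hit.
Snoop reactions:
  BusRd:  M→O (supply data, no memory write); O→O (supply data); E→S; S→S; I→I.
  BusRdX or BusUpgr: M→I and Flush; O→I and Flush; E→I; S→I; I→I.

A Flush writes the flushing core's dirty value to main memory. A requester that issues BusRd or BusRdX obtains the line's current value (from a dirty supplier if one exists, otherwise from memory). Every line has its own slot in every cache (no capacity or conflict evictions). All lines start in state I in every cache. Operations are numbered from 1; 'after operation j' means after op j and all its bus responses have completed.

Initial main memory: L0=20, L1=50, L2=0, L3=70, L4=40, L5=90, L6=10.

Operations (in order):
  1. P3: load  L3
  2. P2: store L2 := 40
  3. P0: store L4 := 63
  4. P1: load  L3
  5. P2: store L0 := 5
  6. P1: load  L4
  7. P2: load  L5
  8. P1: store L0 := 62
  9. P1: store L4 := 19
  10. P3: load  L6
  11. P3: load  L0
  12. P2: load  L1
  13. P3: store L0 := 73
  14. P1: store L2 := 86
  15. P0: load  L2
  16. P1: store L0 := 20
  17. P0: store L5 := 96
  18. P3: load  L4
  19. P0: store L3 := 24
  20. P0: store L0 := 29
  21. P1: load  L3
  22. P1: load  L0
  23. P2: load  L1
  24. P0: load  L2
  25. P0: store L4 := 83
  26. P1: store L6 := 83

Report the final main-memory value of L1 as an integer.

memory[L1] = 50

  op1 P3: load  L3 → I/I/I/E on L3; bus BusRd; mem=70
  op2 P2: store L2 := 40 → I/I/M/I on L2; bus BusRdX; mem=0
  op3 P0: store L4 := 63 → M/I/I/I on L4; bus BusRdX; mem=40
  op4 P1: load  L3 → I/S/I/S on L3; bus BusRd; mem=70
  op5 P2: store L0 := 5 → I/I/M/I on L0; bus BusRdX; mem=20
  op6 P1: load  L4 → O/S/I/I on L4; bus BusRd; mem=40
  op7 P2: load  L5 → I/I/E/I on L5; bus BusRd; mem=90
  op8 P1: store L0 := 62 → I/M/I/I on L0; bus BusRdX Flush; mem=5
  op9 P1: store L4 := 19 → I/M/I/I on L4; bus BusUpgr Flush; mem=63
  op10 P3: load  L6 → I/I/I/E on L6; bus BusRd; mem=10
  op11 P3: load  L0 → I/O/I/S on L0; bus BusRd; mem=5
  op12 P2: load  L1 → I/I/E/I on L1; bus BusRd; mem=50
  op13 P3: store L0 := 73 → I/I/I/M on L0; bus BusUpgr Flush; mem=62
  op14 P1: store L2 := 86 → I/M/I/I on L2; bus BusRdX Flush; mem=40
  op15 P0: load  L2 → S/O/I/I on L2; bus BusRd; mem=40
  op16 P1: store L0 := 20 → I/M/I/I on L0; bus BusRdX Flush; mem=73
  op17 P0: store L5 := 96 → M/I/I/I on L5; bus BusRdX; mem=90
  op18 P3: load  L4 → I/O/I/S on L4; bus BusRd; mem=63
  op19 P0: store L3 := 24 → M/I/I/I on L3; bus BusRdX; mem=70
  op20 P0: store L0 := 29 → M/I/I/I on L0; bus BusRdX Flush; mem=20
  op21 P1: load  L3 → O/S/I/I on L3; bus BusRd; mem=70
  op22 P1: load  L0 → O/S/I/I on L0; bus BusRd; mem=20
  op23 P2: load  L1 → I/I/E/I on L1; bus (none); mem=50
  op24 P0: load  L2 → S/O/I/I on L2; bus (none); mem=40
  op25 P0: store L4 := 83 → M/I/I/I on L4; bus BusRdX Flush; mem=19
  op26 P1: store L6 := 83 → I/M/I/I on L6; bus BusRdX; mem=10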